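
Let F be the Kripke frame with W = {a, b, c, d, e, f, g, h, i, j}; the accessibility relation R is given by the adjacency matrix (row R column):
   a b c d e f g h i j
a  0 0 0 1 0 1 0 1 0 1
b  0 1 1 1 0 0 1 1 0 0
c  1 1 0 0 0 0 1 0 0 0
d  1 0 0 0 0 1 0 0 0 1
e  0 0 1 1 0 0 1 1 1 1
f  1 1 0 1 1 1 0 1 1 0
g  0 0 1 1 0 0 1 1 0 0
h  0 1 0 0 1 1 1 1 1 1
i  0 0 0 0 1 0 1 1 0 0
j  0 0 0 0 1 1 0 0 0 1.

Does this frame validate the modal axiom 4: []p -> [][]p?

The schema 4 characterises exactly the transitive frames.
Transitive: no — a R f and f R b, but not a R b.

No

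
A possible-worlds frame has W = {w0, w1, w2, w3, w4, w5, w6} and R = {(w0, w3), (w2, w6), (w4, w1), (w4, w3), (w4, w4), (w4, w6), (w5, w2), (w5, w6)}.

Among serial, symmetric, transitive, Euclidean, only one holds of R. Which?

Serial: no — w1 has no R-successor.
Symmetric: no — w0 R w3 but not w3 R w0.
Transitive: yes — every two-step R-path is closed by a direct edge.
Euclidean: no — w4 R w1 and w4 R w3, but not w1 R w3.
Only transitive holds.

transitive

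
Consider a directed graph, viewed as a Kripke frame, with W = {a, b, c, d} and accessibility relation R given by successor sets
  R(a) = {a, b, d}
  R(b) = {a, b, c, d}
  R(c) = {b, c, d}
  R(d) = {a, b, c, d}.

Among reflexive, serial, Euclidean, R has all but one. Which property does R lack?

Euclidean

Reflexive: yes — every world is R-related to itself.
Serial: yes — every world has a successor (e.g. a R a).
Euclidean: no — b R a and b R c, but not a R c.
Only Euclidean fails.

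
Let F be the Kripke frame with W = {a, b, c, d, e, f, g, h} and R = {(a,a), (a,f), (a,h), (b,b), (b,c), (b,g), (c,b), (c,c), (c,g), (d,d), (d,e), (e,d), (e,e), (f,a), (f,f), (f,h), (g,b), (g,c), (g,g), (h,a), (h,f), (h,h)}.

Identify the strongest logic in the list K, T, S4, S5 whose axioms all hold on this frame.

Reflexive (axiom T): yes — every world is R-related to itself.
Transitive (axiom 4): yes — every two-step R-path is closed by a direct edge.
Euclidean (axiom 5): yes — any two successors of a common world are R-related.
So F validates K, T, S4, S5. The strongest is S5.

S5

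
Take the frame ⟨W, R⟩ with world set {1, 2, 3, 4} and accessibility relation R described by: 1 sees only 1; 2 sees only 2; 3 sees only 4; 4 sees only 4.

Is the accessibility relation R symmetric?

Symmetric: no — 3 R 4 but not 4 R 3.

No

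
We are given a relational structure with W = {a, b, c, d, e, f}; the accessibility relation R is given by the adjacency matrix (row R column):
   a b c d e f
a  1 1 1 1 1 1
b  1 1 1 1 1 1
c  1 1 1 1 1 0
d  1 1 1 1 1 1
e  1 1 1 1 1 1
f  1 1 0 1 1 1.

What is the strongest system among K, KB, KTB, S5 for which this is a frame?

Symmetric (axiom B): yes — every pair in R has its reverse in R.
Reflexive (axiom T): yes — every world is R-related to itself.
Euclidean (axiom 5): no — a R c and a R f, but not c R f.
So F validates K, KB, KTB; S5 would additionally require R to be Euclidean. The strongest is KTB.

KTB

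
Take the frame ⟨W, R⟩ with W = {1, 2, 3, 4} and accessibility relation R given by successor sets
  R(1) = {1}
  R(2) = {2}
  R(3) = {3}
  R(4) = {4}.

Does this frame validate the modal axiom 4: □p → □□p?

Yes

The schema 4 characterises exactly the transitive frames.
Transitive: yes — every two-step R-path is closed by a direct edge.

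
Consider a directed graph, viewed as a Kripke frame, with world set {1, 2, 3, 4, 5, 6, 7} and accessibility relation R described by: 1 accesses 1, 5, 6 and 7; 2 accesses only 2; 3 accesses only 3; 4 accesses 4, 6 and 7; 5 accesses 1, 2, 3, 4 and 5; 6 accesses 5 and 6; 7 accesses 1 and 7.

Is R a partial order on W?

No

Reflexive: yes — every world is R-related to itself.
Transitive: no — 1 R 5 and 5 R 2, but not 1 R 2.
Antisymmetric: no — 1 R 5 and 5 R 1 with 1 ≠ 5.
So R is not a partial order.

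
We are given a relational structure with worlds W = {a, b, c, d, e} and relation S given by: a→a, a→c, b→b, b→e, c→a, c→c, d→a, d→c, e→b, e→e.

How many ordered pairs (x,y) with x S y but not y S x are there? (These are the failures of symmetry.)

2

Enumerating: (d,a), (d,c).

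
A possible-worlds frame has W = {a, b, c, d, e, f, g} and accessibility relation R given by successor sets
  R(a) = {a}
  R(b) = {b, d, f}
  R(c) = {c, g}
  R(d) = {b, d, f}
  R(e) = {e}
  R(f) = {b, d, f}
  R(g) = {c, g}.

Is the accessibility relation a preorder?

Yes

Reflexive: yes — every world is R-related to itself.
Transitive: yes — every two-step R-path is closed by a direct edge.
So R is a preorder.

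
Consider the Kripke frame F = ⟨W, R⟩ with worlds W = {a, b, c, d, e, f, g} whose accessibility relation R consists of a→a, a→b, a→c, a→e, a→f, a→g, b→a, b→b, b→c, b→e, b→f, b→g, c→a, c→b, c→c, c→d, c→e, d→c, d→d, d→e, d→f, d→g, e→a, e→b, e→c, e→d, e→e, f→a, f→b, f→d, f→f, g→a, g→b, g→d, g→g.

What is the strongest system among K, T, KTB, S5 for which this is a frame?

KTB

Reflexive (axiom T): yes — every world is R-related to itself.
Symmetric (axiom B): yes — every pair in R has its reverse in R.
Euclidean (axiom 5): no — a R c and a R f, but not c R f.
So F validates K, T, KTB; S5 would additionally require R to be Euclidean. The strongest is KTB.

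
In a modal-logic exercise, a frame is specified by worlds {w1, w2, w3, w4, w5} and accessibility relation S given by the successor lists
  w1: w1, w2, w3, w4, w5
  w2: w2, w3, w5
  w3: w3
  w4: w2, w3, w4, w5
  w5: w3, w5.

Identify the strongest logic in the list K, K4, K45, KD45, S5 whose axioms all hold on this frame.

Transitive (axiom 4): yes — every two-step S-path is closed by a direct edge.
Euclidean (axiom 5): no — w1 S w2 and w1 S w4, but not w2 S w4.
Serial (axiom D): yes — every world has a successor (e.g. w1 S w1).
Reflexive (axiom T): yes — every world is S-related to itself.
So F validates K, K4; K45 would additionally require S to be Euclidean. The strongest is K4.

K4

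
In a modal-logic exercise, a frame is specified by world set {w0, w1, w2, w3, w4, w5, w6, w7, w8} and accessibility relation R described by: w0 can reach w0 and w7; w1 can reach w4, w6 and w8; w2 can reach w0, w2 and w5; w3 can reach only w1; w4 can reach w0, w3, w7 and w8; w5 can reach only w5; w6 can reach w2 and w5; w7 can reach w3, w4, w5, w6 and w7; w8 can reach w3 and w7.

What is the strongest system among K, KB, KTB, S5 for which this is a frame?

K

Symmetric (axiom B): no — w0 R w7 but not w7 R w0.
Reflexive (axiom T): no — w1 is not related to itself.
Euclidean (axiom 5): no — w1 R w4 and w1 R w6, but not w4 R w6.
So F validates K; KB would additionally require R to be symmetric. The strongest is K.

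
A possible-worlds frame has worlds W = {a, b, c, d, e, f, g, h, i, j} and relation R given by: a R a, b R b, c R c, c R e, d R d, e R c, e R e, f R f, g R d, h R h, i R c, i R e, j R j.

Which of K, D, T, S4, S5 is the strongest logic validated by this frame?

D

Serial (axiom D): yes — every world has a successor (e.g. a R a).
Reflexive (axiom T): no — g is not related to itself.
Transitive (axiom 4): yes — every two-step R-path is closed by a direct edge.
Euclidean (axiom 5): yes — any two successors of a common world are R-related.
So F validates K, D; T would additionally require R to be reflexive. The strongest is D.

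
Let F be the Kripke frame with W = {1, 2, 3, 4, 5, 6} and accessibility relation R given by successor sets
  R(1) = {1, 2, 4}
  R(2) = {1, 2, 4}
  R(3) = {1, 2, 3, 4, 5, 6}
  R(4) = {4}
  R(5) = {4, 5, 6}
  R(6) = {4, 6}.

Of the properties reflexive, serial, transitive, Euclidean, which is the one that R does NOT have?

Reflexive: yes — every world is R-related to itself.
Serial: yes — every world has a successor (e.g. 1 R 1).
Transitive: yes — every two-step R-path is closed by a direct edge.
Euclidean: no — 1 R 4 and 1 R 2, but not 4 R 2.
Only Euclidean fails.

Euclidean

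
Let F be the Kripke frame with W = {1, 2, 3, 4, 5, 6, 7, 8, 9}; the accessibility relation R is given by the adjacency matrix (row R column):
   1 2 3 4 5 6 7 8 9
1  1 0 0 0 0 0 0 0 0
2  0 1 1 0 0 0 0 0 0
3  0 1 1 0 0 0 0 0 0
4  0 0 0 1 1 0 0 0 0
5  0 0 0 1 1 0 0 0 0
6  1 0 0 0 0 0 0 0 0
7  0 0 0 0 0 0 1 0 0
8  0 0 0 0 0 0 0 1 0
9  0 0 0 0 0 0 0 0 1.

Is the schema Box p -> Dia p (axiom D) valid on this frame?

Yes

The schema D characterises exactly the serial frames.
Serial: yes — every world has a successor (e.g. 1 R 1).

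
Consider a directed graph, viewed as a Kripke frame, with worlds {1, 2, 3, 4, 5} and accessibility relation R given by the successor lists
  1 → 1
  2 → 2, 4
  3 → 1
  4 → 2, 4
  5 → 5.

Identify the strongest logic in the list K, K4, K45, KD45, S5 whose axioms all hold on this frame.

KD45

Transitive (axiom 4): yes — every two-step R-path is closed by a direct edge.
Euclidean (axiom 5): yes — any two successors of a common world are R-related.
Serial (axiom D): yes — every world has a successor (e.g. 1 R 1).
Reflexive (axiom T): no — 3 is not related to itself.
So F validates K, K4, K45, KD45; S5 would additionally require R to be reflexive. The strongest is KD45.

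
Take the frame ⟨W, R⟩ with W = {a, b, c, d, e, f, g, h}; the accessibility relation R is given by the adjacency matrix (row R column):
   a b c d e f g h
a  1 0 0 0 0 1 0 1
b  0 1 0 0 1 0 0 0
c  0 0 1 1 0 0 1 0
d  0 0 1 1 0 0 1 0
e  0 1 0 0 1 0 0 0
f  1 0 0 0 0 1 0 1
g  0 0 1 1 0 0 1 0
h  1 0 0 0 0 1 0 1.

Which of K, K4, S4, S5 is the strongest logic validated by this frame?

Transitive (axiom 4): yes — every two-step R-path is closed by a direct edge.
Reflexive (axiom T): yes — every world is R-related to itself.
Euclidean (axiom 5): yes — any two successors of a common world are R-related.
So F validates K, K4, S4, S5. The strongest is S5.

S5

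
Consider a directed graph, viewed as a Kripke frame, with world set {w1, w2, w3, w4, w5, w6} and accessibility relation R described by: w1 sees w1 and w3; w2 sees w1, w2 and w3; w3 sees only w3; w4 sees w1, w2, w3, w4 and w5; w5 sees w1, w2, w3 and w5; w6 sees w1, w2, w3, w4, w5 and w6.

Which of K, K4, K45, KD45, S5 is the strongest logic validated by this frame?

K4

Transitive (axiom 4): yes — every two-step R-path is closed by a direct edge.
Euclidean (axiom 5): no — w2 R w3 and w2 R w1, but not w3 R w1.
Serial (axiom D): yes — every world has a successor (e.g. w1 R w1).
Reflexive (axiom T): yes — every world is R-related to itself.
So F validates K, K4; K45 would additionally require R to be Euclidean. The strongest is K4.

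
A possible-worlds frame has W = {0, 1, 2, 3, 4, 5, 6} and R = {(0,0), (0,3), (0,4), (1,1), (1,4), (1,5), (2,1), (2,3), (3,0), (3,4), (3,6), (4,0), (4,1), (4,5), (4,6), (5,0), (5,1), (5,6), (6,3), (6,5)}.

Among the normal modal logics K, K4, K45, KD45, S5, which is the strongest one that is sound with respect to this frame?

Transitive (axiom 4): no — 0 R 3 and 3 R 6, but not 0 R 6.
Euclidean (axiom 5): no — 0 R 4 and 0 R 3, but not 4 R 3.
Serial (axiom D): yes — every world has a successor (e.g. 0 R 0).
Reflexive (axiom T): no — 2 is not related to itself.
So F validates K; K4 would additionally require R to be transitive. The strongest is K.

K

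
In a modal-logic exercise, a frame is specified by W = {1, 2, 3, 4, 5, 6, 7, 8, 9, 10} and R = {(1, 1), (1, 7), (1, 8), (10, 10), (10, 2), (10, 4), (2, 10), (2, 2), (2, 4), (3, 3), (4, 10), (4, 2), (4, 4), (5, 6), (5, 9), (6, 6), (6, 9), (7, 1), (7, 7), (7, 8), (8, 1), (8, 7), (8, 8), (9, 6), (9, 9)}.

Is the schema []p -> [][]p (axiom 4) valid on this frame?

Yes

Axiom 4 corresponds to the accessibility relation being transitive.
Transitive: yes — every two-step R-path is closed by a direct edge.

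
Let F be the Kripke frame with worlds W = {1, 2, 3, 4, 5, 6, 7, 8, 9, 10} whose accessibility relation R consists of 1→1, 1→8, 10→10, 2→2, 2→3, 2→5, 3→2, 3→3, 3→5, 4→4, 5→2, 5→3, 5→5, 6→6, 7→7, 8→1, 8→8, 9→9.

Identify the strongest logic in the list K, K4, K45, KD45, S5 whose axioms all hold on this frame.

S5

Transitive (axiom 4): yes — every two-step R-path is closed by a direct edge.
Euclidean (axiom 5): yes — any two successors of a common world are R-related.
Serial (axiom D): yes — every world has a successor (e.g. 1 R 1).
Reflexive (axiom T): yes — every world is R-related to itself.
So F validates K, K4, K45, KD45, S5. The strongest is S5.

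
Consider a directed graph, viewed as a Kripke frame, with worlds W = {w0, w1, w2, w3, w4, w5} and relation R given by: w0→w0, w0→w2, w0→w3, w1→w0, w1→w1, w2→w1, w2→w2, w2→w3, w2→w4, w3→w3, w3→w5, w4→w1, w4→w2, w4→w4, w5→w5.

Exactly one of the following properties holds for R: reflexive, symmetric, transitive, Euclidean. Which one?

Reflexive: yes — every world is R-related to itself.
Symmetric: no — w0 R w2 but not w2 R w0.
Transitive: no — w0 R w2 and w2 R w1, but not w0 R w1.
Euclidean: no — w0 R w3 and w0 R w2, but not w3 R w2.
Only reflexive holds.

reflexive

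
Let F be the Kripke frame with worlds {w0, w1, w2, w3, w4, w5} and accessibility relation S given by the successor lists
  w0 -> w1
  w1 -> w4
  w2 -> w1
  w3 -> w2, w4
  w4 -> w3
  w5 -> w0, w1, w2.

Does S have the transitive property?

No

Transitive: no — w0 S w1 and w1 S w4, but not w0 S w4.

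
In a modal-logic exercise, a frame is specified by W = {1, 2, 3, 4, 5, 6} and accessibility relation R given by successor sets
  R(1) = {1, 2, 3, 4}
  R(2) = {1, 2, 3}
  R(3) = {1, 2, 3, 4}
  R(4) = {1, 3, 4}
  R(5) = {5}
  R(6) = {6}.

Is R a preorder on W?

No

Reflexive: yes — every world is R-related to itself.
Transitive: no — 2 R 1 and 1 R 4, but not 2 R 4.
So R is not a preorder.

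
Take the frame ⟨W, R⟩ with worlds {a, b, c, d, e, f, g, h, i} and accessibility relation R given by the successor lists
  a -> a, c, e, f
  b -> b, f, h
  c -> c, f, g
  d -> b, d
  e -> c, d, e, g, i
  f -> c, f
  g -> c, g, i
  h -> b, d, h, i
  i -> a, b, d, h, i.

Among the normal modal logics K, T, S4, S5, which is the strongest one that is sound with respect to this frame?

T

Reflexive (axiom T): yes — every world is R-related to itself.
Transitive (axiom 4): no — a R c and c R g, but not a R g.
Euclidean (axiom 5): no — a R c and a R e, but not c R e.
So F validates K, T; S4 would additionally require R to be transitive. The strongest is T.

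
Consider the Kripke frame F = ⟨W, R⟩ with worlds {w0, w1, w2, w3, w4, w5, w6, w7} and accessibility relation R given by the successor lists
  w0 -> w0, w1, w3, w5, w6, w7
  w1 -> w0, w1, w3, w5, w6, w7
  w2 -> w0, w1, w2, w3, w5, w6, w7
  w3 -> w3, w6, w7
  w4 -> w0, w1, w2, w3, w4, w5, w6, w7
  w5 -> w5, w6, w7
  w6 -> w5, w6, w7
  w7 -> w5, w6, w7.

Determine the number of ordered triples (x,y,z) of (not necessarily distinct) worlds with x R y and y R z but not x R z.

2

Enumerating: (w3,w6,w5), (w3,w7,w5).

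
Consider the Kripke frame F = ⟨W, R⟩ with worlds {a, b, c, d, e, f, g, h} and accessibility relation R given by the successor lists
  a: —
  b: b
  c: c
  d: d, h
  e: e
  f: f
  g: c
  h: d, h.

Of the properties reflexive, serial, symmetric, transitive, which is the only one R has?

Reflexive: no — a is not related to itself.
Serial: no — a has no R-successor.
Symmetric: no — g R c but not c R g.
Transitive: yes — every two-step R-path is closed by a direct edge.
Only transitive holds.

transitive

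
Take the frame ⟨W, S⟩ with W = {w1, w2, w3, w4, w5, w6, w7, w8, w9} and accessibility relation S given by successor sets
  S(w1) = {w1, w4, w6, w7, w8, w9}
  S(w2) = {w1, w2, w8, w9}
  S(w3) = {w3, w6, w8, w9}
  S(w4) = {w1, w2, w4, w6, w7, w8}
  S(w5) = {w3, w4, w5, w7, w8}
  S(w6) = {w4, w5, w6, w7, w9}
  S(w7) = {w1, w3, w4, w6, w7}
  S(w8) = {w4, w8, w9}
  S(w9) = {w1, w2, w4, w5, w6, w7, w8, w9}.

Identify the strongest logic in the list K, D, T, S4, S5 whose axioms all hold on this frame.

T

Serial (axiom D): yes — every world has a successor (e.g. w1 S w1).
Reflexive (axiom T): yes — every world is S-related to itself.
Transitive (axiom 4): no — w1 S w4 and w4 S w2, but not w1 S w2.
Euclidean (axiom 5): no — w1 S w4 and w1 S w9, but not w4 S w9.
So F validates K, D, T; S4 would additionally require S to be transitive. The strongest is T.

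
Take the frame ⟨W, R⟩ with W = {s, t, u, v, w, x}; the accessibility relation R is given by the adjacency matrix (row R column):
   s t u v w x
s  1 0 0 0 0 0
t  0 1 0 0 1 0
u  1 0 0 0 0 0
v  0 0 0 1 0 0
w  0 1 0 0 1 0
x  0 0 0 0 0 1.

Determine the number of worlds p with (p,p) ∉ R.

Enumerating: u.

1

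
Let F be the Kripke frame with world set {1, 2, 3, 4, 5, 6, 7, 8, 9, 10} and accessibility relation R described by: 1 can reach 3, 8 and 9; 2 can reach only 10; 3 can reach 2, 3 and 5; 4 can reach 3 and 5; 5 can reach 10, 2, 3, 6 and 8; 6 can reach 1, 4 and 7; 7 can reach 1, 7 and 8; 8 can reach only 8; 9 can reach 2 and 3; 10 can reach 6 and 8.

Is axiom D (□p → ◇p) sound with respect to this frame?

Axiom D corresponds to the accessibility relation being serial.
Serial: yes — every world has a successor (e.g. 1 R 3).

Yes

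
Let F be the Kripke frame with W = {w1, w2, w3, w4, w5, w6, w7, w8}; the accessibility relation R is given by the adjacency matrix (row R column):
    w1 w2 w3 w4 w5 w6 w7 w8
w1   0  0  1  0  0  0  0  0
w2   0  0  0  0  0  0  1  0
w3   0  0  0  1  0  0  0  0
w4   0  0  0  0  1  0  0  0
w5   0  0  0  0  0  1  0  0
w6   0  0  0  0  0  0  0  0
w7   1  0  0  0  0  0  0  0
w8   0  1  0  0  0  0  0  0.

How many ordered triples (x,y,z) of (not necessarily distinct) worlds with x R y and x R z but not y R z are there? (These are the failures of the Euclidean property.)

7

Enumerating: (w1,w3,w3), (w2,w7,w7), (w3,w4,w4), (w4,w5,w5), (w5,w6,w6), (w7,w1,w1), (w8,w2,w2).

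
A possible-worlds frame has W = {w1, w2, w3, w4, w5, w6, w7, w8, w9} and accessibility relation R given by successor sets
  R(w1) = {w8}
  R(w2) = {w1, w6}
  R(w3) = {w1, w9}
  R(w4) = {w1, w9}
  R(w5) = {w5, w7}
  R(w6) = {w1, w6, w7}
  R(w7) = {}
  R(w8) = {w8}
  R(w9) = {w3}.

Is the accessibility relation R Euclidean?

No

Euclidean: no — w2 R w1 and w2 R w6, but not w1 R w6.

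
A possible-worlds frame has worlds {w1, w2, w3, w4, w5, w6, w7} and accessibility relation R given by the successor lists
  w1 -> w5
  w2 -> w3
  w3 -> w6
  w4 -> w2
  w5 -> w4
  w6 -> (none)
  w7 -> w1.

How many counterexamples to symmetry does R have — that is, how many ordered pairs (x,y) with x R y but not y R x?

6

Enumerating: (w1,w5), (w2,w3), (w3,w6), (w4,w2), (w5,w4), (w7,w1).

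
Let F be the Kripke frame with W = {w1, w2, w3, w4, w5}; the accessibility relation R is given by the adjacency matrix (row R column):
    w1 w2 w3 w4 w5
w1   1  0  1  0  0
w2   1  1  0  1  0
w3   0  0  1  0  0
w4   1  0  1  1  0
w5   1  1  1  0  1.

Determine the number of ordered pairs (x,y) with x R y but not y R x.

Enumerating: (w1,w3), (w2,w1), (w2,w4), (w4,w1), (w4,w3), (w5,w1), (w5,w2), (w5,w3).

8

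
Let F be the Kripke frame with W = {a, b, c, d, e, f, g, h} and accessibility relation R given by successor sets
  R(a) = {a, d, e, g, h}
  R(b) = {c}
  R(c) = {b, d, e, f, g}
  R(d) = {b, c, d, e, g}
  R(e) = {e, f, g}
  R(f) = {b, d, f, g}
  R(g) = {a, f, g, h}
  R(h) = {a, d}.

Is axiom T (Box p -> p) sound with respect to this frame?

No

Axiom T corresponds to the accessibility relation being reflexive.
Reflexive: no — b is not related to itself.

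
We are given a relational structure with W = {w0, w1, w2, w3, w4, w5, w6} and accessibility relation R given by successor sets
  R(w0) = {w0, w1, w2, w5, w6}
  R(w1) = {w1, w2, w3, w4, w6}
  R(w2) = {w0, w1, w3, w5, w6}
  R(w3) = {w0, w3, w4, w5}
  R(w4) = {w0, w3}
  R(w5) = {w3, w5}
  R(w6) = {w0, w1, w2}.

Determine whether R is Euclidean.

Euclidean: no — w0 R w1 and w0 R w5, but not w1 R w5.

No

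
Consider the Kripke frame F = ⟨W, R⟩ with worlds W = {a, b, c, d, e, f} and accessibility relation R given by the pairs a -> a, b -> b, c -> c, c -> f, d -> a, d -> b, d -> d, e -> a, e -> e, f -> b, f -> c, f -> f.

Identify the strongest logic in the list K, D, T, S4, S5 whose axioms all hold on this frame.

Serial (axiom D): yes — every world has a successor (e.g. a R a).
Reflexive (axiom T): yes — every world is R-related to itself.
Transitive (axiom 4): no — c R f and f R b, but not c R b.
Euclidean (axiom 5): no — d R a and d R b, but not a R b.
So F validates K, D, T; S4 would additionally require R to be transitive. The strongest is T.

T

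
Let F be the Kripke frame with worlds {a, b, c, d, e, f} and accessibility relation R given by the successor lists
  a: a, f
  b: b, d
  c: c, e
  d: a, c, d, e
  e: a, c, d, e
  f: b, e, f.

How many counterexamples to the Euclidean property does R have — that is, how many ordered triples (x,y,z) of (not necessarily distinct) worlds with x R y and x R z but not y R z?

Enumerating: (a,f,a), (b,d,b), (d,a,c), (d,a,d), (d,a,e), (d,c,a), (d,c,d), (e,a,c), (e,a,d), (e,a,e), (e,c,a), (e,c,d), (f,b,e), (f,b,f), (f,e,b), (f,e,f).

16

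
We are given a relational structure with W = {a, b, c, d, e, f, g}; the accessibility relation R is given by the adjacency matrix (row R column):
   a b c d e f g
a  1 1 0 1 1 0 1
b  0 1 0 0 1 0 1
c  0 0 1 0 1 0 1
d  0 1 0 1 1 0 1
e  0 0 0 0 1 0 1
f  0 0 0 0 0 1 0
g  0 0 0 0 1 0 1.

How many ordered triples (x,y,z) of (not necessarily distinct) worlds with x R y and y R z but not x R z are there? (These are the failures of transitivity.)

0

R is transitive; there are no such tuples.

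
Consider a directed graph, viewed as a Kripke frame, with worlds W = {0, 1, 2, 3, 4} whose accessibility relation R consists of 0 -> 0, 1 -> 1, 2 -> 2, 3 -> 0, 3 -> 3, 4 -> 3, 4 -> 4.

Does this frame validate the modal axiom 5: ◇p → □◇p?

No

By correspondence theory, 5 is valid on a frame iff R is Euclidean.
Euclidean: no — 3 R 0 and 3 R 3, but not 0 R 3.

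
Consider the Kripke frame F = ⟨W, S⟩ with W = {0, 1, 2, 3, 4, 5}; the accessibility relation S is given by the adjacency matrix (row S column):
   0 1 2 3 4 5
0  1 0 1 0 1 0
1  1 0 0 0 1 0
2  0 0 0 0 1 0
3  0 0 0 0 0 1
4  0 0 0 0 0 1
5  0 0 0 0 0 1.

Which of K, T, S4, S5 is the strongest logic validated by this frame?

Reflexive (axiom T): no — 1 is not related to itself.
Transitive (axiom 4): no — 0 S 4 and 4 S 5, but not 0 S 5.
Euclidean (axiom 5): no — 0 S 4 and 0 S 2, but not 4 S 2.
So F validates K; T would additionally require S to be reflexive. The strongest is K.

K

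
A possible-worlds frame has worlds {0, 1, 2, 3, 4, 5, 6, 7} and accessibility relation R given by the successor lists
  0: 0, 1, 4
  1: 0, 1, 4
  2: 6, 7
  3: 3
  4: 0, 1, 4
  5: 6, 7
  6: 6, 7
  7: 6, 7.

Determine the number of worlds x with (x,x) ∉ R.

2

Enumerating: 2, 5.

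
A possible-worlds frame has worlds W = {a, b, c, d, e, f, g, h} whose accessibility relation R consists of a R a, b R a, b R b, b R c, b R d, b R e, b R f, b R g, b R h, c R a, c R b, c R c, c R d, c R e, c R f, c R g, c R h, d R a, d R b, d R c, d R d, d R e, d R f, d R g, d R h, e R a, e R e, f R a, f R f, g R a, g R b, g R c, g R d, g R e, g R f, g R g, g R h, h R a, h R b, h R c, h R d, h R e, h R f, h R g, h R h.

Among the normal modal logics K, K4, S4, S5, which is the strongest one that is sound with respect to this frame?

S4

Transitive (axiom 4): yes — every two-step R-path is closed by a direct edge.
Reflexive (axiom T): yes — every world is R-related to itself.
Euclidean (axiom 5): no — b R a and b R c, but not a R c.
So F validates K, K4, S4; S5 would additionally require R to be Euclidean. The strongest is S4.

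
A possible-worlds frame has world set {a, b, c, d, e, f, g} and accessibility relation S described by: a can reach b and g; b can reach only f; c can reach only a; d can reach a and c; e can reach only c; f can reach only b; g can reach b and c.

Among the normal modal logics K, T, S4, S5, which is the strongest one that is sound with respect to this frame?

Reflexive (axiom T): no — a is not related to itself.
Transitive (axiom 4): no — a S b and b S f, but not a S f.
Euclidean (axiom 5): no — a S b and a S g, but not b S g.
So F validates K; T would additionally require S to be reflexive. The strongest is K.

K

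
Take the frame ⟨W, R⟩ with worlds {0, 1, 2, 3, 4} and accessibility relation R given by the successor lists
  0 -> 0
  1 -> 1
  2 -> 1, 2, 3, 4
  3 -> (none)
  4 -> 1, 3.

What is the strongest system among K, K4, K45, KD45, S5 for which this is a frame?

Transitive (axiom 4): yes — every two-step R-path is closed by a direct edge.
Euclidean (axiom 5): no — 2 R 1 and 2 R 3, but not 1 R 3.
Serial (axiom D): no — 3 has no R-successor.
Reflexive (axiom T): no — 3 is not related to itself.
So F validates K, K4; K45 would additionally require R to be Euclidean. The strongest is K4.

K4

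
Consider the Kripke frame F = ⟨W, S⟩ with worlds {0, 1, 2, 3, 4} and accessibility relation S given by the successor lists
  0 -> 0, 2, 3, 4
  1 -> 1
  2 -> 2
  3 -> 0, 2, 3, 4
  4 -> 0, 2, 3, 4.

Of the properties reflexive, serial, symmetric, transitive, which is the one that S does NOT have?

symmetric

Reflexive: yes — every world is S-related to itself.
Serial: yes — every world has a successor (e.g. 0 S 0).
Symmetric: no — 0 S 2 but not 2 S 0.
Transitive: yes — every two-step S-path is closed by a direct edge.
Only symmetric fails.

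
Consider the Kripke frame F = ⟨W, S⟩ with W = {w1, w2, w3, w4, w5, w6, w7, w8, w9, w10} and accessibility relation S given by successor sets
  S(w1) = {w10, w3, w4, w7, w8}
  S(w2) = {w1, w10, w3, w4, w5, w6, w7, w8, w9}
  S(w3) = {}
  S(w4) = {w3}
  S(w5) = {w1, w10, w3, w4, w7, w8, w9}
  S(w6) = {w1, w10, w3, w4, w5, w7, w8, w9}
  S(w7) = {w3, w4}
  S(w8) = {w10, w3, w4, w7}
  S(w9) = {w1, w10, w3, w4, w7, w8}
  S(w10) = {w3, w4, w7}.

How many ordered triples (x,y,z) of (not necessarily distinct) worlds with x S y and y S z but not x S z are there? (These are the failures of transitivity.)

S is transitive; there are no such tuples.

0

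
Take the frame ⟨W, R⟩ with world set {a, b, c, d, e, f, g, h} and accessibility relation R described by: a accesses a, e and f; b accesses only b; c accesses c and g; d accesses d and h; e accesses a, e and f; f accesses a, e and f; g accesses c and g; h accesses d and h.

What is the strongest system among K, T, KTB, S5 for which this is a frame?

Reflexive (axiom T): yes — every world is R-related to itself.
Symmetric (axiom B): yes — every pair in R has its reverse in R.
Euclidean (axiom 5): yes — any two successors of a common world are R-related.
So F validates K, T, KTB, S5. The strongest is S5.

S5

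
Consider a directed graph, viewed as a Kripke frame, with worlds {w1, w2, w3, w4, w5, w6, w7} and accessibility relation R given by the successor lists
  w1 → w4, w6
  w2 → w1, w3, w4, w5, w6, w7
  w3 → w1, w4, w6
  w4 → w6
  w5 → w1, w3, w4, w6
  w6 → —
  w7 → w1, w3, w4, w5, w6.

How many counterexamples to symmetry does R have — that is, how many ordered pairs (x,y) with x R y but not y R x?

Enumerating: (w1,w4), (w1,w6), (w2,w1), (w2,w3), (w2,w4), (w2,w5), (w2,w6), (w2,w7), (w3,w1), (w3,w4), (w3,w6), (w4,w6), … and 9 more.
Total: 21.

21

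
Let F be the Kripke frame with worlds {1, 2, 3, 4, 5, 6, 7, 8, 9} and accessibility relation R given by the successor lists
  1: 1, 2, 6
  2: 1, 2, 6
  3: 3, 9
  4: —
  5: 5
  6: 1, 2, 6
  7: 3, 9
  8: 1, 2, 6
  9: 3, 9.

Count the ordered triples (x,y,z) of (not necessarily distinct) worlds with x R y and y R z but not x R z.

0

R is transitive; there are no such tuples.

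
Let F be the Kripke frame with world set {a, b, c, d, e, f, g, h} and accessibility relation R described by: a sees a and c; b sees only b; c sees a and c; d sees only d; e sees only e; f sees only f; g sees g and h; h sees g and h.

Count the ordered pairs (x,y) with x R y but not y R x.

R is symmetric; there are no such tuples.

0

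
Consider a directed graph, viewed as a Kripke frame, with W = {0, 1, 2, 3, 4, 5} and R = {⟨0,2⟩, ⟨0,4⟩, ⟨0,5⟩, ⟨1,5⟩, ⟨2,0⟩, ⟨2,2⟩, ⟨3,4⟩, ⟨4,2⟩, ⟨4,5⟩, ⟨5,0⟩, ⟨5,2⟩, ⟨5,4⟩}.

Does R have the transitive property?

No

Transitive: no — 1 R 5 and 5 R 0, but not 1 R 0.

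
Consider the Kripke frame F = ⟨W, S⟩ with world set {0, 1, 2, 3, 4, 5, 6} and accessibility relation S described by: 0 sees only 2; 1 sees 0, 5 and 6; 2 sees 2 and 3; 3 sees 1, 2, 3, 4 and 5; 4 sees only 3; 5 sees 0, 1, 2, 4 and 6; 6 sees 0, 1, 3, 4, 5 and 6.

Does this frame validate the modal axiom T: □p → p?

No

By correspondence theory, T is valid on a frame iff S is reflexive.
Reflexive: no — 0 is not related to itself.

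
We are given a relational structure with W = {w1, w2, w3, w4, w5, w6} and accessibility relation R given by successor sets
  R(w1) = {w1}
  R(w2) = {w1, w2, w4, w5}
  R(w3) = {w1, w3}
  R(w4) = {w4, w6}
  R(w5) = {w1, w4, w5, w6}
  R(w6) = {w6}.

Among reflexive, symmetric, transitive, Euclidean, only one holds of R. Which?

Reflexive: yes — every world is R-related to itself.
Symmetric: no — w2 R w1 but not w1 R w2.
Transitive: no — w2 R w4 and w4 R w6, but not w2 R w6.
Euclidean: no — w2 R w1 and w2 R w4, but not w1 R w4.
Only reflexive holds.

reflexive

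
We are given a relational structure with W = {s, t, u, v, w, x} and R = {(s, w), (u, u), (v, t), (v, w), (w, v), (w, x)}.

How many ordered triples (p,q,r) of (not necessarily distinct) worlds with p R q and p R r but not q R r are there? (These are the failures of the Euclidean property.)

Enumerating: (s,w,w), (v,t,t), (v,t,w), (v,w,t), (v,w,w), (w,v,v), (w,v,x), (w,x,v), (w,x,x).

9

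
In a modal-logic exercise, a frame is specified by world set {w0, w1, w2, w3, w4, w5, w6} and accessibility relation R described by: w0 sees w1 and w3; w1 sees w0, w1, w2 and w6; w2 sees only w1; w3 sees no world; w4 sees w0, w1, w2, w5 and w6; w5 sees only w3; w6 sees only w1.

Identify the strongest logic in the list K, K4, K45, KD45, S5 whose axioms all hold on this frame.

Transitive (axiom 4): no — w0 R w1 and w1 R w2, but not w0 R w2.
Euclidean (axiom 5): no — w0 R w1 and w0 R w3, but not w1 R w3.
Serial (axiom D): no — w3 has no R-successor.
Reflexive (axiom T): no — w0 is not related to itself.
So F validates K; K4 would additionally require R to be transitive. The strongest is K.

K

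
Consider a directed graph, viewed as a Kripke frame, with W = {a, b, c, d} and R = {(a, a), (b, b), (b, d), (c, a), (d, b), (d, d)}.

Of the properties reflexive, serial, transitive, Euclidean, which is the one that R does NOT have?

Reflexive: no — c is not related to itself.
Serial: yes — every world has a successor (e.g. a R a).
Transitive: yes — every two-step R-path is closed by a direct edge.
Euclidean: yes — any two successors of a common world are R-related.
Only reflexive fails.

reflexive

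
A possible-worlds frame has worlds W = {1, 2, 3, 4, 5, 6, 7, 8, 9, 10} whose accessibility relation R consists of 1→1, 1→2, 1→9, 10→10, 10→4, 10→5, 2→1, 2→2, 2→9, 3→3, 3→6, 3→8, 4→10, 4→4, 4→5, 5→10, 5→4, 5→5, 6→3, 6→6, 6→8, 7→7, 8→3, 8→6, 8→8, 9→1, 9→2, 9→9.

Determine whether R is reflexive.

Reflexive: yes — every world is R-related to itself.

Yes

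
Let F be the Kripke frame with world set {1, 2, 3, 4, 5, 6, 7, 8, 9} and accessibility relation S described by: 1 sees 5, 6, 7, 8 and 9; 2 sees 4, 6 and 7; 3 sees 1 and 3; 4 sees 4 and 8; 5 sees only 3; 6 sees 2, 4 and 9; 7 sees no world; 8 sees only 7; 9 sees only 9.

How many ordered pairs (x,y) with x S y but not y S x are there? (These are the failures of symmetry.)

Enumerating: (1,5), (1,6), (1,7), (1,8), (1,9), (2,4), (2,7), (3,1), (4,8), (5,3), (6,4), (6,9), (8,7).

13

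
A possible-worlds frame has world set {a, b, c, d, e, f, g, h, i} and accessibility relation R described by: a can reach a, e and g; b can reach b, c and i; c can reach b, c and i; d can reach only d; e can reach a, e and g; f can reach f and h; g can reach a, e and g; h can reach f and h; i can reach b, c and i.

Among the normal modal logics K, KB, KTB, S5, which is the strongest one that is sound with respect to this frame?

Symmetric (axiom B): yes — every pair in R has its reverse in R.
Reflexive (axiom T): yes — every world is R-related to itself.
Euclidean (axiom 5): yes — any two successors of a common world are R-related.
So F validates K, KB, KTB, S5. The strongest is S5.

S5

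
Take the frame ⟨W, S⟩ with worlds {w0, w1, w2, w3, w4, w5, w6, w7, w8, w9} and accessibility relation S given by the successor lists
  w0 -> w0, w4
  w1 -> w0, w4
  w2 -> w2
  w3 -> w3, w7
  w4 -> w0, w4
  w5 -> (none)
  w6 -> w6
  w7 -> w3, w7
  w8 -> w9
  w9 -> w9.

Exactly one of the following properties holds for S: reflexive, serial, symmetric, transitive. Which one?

transitive

Reflexive: no — w1 is not related to itself.
Serial: no — w5 has no S-successor.
Symmetric: no — w1 S w0 but not w0 S w1.
Transitive: yes — every two-step S-path is closed by a direct edge.
Only transitive holds.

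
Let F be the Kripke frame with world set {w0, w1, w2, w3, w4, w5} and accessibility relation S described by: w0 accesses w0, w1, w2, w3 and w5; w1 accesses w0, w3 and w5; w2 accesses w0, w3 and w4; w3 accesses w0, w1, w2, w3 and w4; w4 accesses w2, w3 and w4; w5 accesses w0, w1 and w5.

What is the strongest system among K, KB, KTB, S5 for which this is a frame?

KB

Symmetric (axiom B): yes — every pair in S has its reverse in S.
Reflexive (axiom T): no — w1 is not related to itself.
Euclidean (axiom 5): no — w0 S w1 and w0 S w2, but not w1 S w2.
So F validates K, KB; KTB would additionally require S to be reflexive. The strongest is KB.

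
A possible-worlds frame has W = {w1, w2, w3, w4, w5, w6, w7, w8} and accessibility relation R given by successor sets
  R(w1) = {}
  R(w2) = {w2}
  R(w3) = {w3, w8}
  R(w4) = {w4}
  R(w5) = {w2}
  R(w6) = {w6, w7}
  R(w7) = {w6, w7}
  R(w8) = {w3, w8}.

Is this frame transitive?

Transitive: yes — every two-step R-path is closed by a direct edge.

Yes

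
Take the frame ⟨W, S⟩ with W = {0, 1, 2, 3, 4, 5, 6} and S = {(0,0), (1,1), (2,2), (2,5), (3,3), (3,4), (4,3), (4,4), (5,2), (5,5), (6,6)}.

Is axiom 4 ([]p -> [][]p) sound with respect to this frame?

Yes

The schema 4 characterises exactly the transitive frames.
Transitive: yes — every two-step S-path is closed by a direct edge.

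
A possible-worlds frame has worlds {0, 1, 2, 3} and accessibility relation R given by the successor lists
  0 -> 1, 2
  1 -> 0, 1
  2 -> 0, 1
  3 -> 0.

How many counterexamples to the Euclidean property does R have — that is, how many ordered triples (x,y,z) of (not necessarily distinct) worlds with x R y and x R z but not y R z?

5

Enumerating: (0,1,2), (0,2,2), (1,0,0), (2,0,0), (3,0,0).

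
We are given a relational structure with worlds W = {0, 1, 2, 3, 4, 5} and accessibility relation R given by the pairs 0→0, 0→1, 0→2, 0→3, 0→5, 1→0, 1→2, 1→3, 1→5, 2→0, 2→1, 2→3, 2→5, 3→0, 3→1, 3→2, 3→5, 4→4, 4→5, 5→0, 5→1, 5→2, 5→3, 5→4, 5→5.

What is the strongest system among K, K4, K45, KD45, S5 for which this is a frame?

Transitive (axiom 4): no — 0 R 5 and 5 R 4, but not 0 R 4.
Euclidean (axiom 5): no — 5 R 0 and 5 R 4, but not 0 R 4.
Serial (axiom D): yes — every world has a successor (e.g. 0 R 0).
Reflexive (axiom T): no — 1 is not related to itself.
So F validates K; K4 would additionally require R to be transitive. The strongest is K.

K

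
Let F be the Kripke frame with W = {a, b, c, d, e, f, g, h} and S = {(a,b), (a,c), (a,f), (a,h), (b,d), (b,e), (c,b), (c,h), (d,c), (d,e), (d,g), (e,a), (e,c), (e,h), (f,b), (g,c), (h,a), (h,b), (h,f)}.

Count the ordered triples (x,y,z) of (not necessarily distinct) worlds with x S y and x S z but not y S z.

37

Enumerating: (a,b,b), (a,b,c), (a,b,f), (a,b,h), (a,c,c), (a,c,f), (a,f,c), (a,f,f), (a,f,h), (a,h,c), (a,h,h), (b,d,d), … and 25 more.
Total: 37.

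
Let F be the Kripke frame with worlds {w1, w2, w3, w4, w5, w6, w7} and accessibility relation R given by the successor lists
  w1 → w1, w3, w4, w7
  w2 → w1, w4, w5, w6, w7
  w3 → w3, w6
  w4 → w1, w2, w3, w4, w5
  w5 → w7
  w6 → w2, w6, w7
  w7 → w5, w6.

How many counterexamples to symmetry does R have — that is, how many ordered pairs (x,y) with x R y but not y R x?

8

Enumerating: (w1,w3), (w1,w7), (w2,w1), (w2,w5), (w2,w7), (w3,w6), (w4,w3), (w4,w5).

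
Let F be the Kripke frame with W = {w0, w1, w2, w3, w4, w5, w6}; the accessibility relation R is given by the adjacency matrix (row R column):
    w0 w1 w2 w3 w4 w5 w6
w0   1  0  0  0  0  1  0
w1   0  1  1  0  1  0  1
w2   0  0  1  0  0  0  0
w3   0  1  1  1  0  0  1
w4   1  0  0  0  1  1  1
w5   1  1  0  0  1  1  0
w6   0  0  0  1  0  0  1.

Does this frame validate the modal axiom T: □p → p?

Yes

By correspondence theory, T is valid on a frame iff R is reflexive.
Reflexive: yes — every world is R-related to itself.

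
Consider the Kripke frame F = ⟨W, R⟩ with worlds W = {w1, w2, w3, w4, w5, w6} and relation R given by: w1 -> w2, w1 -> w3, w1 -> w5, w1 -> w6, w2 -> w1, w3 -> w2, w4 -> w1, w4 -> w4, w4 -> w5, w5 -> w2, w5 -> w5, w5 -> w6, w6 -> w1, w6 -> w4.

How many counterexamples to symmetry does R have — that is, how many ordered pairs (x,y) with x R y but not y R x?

8

Enumerating: (w1,w3), (w1,w5), (w3,w2), (w4,w1), (w4,w5), (w5,w2), (w5,w6), (w6,w4).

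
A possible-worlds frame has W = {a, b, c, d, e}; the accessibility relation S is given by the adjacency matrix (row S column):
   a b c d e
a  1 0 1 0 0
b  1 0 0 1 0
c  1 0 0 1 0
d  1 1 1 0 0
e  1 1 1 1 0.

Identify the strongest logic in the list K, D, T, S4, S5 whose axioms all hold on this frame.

D

Serial (axiom D): yes — every world has a successor (e.g. a S a).
Reflexive (axiom T): no — b is not related to itself.
Transitive (axiom 4): no — a S c and c S d, but not a S d.
Euclidean (axiom 5): no — b S a and b S d, but not a S d.
So F validates K, D; T would additionally require S to be reflexive. The strongest is D.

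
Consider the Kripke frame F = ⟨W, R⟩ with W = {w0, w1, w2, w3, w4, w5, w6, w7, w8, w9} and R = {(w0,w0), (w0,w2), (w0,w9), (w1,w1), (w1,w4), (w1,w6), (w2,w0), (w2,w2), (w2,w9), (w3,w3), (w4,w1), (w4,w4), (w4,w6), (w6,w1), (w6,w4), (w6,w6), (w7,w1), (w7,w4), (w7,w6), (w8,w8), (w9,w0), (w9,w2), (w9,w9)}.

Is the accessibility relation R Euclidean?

Euclidean: yes — any two successors of a common world are R-related.

Yes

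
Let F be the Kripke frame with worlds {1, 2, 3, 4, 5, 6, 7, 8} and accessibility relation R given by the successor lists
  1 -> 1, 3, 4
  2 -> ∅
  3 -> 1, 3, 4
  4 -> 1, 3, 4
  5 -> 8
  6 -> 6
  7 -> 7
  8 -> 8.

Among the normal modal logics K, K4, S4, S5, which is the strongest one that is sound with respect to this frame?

K4

Transitive (axiom 4): yes — every two-step R-path is closed by a direct edge.
Reflexive (axiom T): no — 2 is not related to itself.
Euclidean (axiom 5): yes — any two successors of a common world are R-related.
So F validates K, K4; S4 would additionally require R to be reflexive. The strongest is K4.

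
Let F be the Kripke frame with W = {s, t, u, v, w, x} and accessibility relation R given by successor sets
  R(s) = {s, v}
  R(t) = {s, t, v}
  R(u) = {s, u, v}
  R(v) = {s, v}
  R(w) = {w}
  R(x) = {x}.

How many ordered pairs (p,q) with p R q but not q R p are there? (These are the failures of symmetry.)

Enumerating: (t,s), (t,v), (u,s), (u,v).

4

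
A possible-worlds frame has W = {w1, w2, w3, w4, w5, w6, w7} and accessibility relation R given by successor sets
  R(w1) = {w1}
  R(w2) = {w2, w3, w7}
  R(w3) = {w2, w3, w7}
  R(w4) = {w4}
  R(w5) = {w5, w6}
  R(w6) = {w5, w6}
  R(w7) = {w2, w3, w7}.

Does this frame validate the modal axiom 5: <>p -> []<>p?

By correspondence theory, 5 is valid on a frame iff R is Euclidean.
Euclidean: yes — any two successors of a common world are R-related.

Yes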